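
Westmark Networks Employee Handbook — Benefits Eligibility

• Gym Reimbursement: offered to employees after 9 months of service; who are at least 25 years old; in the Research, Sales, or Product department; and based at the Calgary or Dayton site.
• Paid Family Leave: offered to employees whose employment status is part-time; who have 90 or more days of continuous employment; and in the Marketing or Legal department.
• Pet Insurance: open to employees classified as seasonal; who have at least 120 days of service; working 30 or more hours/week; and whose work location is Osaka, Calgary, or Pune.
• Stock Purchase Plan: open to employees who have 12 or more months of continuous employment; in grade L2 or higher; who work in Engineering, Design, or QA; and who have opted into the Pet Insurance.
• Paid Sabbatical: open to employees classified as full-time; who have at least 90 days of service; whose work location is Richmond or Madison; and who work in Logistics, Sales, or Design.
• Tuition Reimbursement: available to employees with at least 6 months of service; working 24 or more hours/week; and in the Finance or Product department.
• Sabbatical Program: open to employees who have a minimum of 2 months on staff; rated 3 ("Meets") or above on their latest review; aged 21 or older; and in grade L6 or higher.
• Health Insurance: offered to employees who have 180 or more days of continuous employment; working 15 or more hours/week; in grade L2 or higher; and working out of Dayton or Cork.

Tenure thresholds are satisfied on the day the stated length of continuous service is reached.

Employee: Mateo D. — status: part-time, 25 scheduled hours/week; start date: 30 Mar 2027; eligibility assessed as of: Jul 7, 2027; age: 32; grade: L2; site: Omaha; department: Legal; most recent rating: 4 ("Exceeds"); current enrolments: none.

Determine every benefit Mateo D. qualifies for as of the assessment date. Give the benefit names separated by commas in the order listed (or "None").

Service from 30 Mar 2027 to Jul 7, 2027: 99 days.
Gym Reimbursement — service 99 days < 9 months (≈270 days) ✗ → not eligible.
Paid Family Leave — status part-time ✓; service 99 days ≥ 90 days ✓; dept Legal ✓ → eligible.
Pet Insurance — status part-time ✗ (requires seasonal) → not eligible.
Stock Purchase Plan — service 99 days < 12 months (≈360 days) ✗ → not eligible.
Paid Sabbatical — status part-time ✗ (requires full-time) → not eligible.
Tuition Reimbursement — service 99 days < 6 months (≈180 days) ✗ → not eligible.
Sabbatical Program — service 99 days ≥ 2 months (≈60 days) ✓; rating 4 ≥ 3 ✓; age 32 ≥ 21 ✓; grade L2 < L6 ✗ → not eligible.
Health Insurance — service 99 days < 180 days ✗ → not eligible.

Paid Family Leave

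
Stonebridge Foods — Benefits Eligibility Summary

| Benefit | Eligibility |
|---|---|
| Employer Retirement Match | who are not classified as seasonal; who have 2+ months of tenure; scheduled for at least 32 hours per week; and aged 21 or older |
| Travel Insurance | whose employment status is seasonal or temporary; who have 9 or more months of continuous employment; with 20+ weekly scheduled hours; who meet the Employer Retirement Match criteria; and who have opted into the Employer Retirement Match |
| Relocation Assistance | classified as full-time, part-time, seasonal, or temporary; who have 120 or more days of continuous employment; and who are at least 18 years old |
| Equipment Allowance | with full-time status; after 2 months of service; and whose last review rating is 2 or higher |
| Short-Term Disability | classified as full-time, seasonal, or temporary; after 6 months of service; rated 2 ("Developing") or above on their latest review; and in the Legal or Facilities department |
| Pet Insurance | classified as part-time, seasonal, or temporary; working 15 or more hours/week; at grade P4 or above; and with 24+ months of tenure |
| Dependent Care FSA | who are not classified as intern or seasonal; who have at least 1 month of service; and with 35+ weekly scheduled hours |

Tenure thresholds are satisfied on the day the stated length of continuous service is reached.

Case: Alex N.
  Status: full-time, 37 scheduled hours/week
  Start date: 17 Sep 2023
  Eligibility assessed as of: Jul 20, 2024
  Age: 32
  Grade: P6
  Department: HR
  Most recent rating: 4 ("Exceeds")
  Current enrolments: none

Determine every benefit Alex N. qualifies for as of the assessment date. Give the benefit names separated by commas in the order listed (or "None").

Employer Retirement Match, Relocation Assistance, Equipment Allowance, Dependent Care FSA

Service from 17 Sep 2023 to Jul 20, 2024: 307 days.
Employer Retirement Match — status full-time ✓ (not excluded); service 307 days ≥ 2 months (≈60 days) ✓; 37 hrs/wk ≥ 32 ✓; age 32 ≥ 21 ✓ → eligible.
Travel Insurance — status full-time ✗ (requires seasonal or temporary) → not eligible.
Relocation Assistance — status full-time ✓; service 307 days ≥ 120 days ✓; age 32 ≥ 18 ✓ → eligible.
Equipment Allowance — status full-time ✓; service 307 days ≥ 2 months (≈60 days) ✓; rating 4 ≥ 2 ✓ → eligible.
Short-Term Disability — status full-time ✓; service 307 days ≥ 6 months (≈180 days) ✓; rating 4 ≥ 2 ✓; dept HR ✗ → not eligible.
Pet Insurance — status full-time ✗ (requires part-time, seasonal, or temporary) → not eligible.
Dependent Care FSA — status full-time ✓ (not excluded); service 307 days ≥ 1 month (≈30 days) ✓; 37 hrs/wk ≥ 35 ✓ → eligible.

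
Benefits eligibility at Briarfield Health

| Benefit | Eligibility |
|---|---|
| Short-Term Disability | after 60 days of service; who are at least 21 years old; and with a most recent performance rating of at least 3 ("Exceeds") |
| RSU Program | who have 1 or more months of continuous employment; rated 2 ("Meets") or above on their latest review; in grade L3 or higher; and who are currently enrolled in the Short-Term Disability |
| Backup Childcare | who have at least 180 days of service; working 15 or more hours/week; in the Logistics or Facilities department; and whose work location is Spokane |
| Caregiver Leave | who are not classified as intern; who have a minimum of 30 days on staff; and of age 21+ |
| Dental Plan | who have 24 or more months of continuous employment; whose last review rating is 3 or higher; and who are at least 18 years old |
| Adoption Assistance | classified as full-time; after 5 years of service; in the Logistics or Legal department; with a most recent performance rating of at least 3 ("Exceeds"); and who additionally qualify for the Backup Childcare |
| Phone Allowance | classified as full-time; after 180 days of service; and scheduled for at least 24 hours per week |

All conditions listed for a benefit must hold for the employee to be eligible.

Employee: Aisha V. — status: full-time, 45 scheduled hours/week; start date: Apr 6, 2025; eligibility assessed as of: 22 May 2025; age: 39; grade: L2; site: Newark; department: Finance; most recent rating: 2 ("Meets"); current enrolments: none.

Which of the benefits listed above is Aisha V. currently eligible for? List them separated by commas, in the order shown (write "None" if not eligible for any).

Caregiver Leave

Service from Apr 6, 2025 to 22 May 2025: 46 days.
Short-Term Disability — service 46 days < 60 days ✗ → not eligible.
RSU Program — service 46 days ≥ 1 month (≈30 days) ✓; rating 2 ≥ 2 ✓; grade L2 < L3 ✗ → not eligible.
Backup Childcare — service 46 days < 180 days ✗ → not eligible.
Caregiver Leave — status full-time ✓ (not excluded); service 46 days ≥ 30 days ✓; age 39 ≥ 21 ✓ → eligible.
Dental Plan — service 46 days < 24 months (≈720 days) ✗ → not eligible.
Adoption Assistance — status full-time ✓; service 46 days < 5 years (≈1825 days) ✗ → not eligible.
Phone Allowance — status full-time ✓; service 46 days < 180 days ✗ → not eligible.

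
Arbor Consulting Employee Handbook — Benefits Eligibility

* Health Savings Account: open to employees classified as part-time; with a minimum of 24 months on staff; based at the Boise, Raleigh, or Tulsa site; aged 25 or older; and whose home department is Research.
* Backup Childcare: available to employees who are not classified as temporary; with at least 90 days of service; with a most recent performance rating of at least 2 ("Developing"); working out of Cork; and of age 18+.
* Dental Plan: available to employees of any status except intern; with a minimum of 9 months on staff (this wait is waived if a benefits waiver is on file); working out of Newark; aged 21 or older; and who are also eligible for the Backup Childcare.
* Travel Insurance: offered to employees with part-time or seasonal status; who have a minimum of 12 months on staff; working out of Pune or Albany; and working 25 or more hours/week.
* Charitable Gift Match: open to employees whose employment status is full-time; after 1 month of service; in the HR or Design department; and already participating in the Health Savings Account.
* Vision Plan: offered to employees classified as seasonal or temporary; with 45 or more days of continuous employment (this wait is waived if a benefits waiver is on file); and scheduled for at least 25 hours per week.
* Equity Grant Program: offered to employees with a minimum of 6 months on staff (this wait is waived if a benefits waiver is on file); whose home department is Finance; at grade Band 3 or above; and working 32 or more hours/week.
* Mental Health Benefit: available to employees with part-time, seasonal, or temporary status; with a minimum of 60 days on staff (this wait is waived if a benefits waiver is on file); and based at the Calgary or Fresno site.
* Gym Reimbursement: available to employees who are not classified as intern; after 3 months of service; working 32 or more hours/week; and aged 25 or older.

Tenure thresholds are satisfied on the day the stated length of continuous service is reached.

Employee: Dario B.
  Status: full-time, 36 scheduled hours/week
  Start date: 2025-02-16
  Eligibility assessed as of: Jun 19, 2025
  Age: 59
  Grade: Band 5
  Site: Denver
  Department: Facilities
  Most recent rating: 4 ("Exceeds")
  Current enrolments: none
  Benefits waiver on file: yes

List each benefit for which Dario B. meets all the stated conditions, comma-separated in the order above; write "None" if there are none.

Service from 2025-02-16 to Jun 19, 2025: 123 days.
Health Savings Account — status full-time ✗ (requires part-time) → not eligible.
Backup Childcare — status full-time ✓ (not excluded); service 123 days ≥ 90 days ✓; rating 4 ≥ 2 ✓; site Denver ✗ (not Cork) → not eligible.
Dental Plan — status full-time ✓ (not excluded); benefits waiver on file ✓; site Denver ✗ (not Newark) → not eligible.
Travel Insurance — status full-time ✗ (requires part-time or seasonal) → not eligible.
Charitable Gift Match — status full-time ✓; service 123 days ≥ 1 month (≈30 days) ✓; dept Facilities ✗ → not eligible.
Vision Plan — status full-time ✗ (requires seasonal or temporary) → not eligible.
Equity Grant Program — benefits waiver on file ✓; dept Facilities ✗ → not eligible.
Mental Health Benefit — status full-time ✗ (requires part-time, seasonal, or temporary) → not eligible.
Gym Reimbursement — status full-time ✓ (not excluded); service 123 days ≥ 3 months (≈90 days) ✓; 36 hrs/wk ≥ 32 ✓; age 59 ≥ 25 ✓ → eligible.

Gym Reimbursement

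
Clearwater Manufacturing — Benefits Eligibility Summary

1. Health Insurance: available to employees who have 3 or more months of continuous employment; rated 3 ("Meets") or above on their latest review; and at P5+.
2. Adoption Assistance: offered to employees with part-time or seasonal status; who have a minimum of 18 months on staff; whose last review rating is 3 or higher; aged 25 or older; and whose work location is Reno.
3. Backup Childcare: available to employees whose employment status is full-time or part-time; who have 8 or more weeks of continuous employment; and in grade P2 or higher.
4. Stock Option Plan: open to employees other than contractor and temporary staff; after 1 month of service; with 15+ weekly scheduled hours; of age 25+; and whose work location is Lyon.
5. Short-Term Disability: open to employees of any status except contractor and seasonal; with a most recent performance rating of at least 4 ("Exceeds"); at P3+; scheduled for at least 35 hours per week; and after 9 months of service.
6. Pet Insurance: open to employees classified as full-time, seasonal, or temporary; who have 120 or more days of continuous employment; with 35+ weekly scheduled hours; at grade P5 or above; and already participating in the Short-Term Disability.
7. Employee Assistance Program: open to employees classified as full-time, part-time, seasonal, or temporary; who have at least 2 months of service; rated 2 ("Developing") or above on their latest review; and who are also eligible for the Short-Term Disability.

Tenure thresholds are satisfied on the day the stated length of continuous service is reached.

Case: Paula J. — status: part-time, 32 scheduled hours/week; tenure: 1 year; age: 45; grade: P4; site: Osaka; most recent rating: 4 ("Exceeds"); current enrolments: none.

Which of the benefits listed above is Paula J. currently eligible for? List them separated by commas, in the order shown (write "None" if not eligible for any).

Health Insurance — service 1 year ≥ 3 months (≈90 days) ✓; rating 4 ≥ 3 ✓; grade P4 < P5 ✗ → not eligible.
Adoption Assistance — status part-time ✓; service 1 year < 18 months (≈540 days) ✗ → not eligible.
Backup Childcare — status part-time ✓; service 1 year ≥ 8 weeks (≈56 days) ✓; grade P4 ≥ P2 ✓ → eligible.
Stock Option Plan — status part-time ✓ (not excluded); service 1 year ≥ 1 month (≈30 days) ✓; 32 hrs/wk ≥ 15 ✓; age 45 ≥ 25 ✓; site Osaka ✗ (not Lyon) → not eligible.
Short-Term Disability — status part-time ✓ (not excluded); rating 4 ≥ 4 ✓; grade P4 ≥ P3 ✓; 32 hrs/wk < 35 ✗ → not eligible.
Pet Insurance — status part-time ✗ (requires full-time, seasonal, or temporary) → not eligible.
Employee Assistance Program — status part-time ✓; service 1 year ≥ 2 months (≈60 days) ✓; rating 4 ≥ 2 ✓; not eligible for Short-Term Disability ✗ → not eligible.

Backup Childcare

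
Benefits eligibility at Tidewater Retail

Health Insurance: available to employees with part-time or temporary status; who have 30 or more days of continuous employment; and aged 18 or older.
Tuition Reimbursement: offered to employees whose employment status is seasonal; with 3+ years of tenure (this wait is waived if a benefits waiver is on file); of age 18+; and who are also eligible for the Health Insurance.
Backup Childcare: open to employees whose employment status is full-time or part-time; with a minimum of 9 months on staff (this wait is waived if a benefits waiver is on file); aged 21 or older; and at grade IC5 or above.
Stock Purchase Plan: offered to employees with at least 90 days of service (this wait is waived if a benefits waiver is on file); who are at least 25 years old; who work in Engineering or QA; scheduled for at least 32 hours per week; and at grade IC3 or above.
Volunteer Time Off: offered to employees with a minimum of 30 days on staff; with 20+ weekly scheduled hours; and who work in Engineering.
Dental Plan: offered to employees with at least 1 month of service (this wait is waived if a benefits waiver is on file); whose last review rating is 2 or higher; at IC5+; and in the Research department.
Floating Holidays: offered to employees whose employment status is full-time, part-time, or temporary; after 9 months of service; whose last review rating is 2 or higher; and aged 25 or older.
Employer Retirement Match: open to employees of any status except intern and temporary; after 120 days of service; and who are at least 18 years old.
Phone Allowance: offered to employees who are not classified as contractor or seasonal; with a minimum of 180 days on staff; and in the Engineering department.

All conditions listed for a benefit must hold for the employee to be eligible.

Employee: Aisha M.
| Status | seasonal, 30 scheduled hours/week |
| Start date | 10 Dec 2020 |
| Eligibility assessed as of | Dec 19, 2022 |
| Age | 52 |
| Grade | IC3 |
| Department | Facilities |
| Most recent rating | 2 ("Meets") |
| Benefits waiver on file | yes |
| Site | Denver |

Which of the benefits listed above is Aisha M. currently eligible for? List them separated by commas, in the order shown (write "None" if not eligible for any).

Employer Retirement Match

Service from 10 Dec 2020 to Dec 19, 2022: 739 days.
Health Insurance — status seasonal ✗ (requires part-time or temporary) → not eligible.
Tuition Reimbursement — status seasonal ✓; benefits waiver on file ✓; age 52 ≥ 18 ✓; not eligible for Health Insurance ✗ → not eligible.
Backup Childcare — status seasonal ✗ (requires full-time or part-time) → not eligible.
Stock Purchase Plan — benefits waiver on file ✓; age 52 ≥ 25 ✓; dept Facilities ✗ → not eligible.
Volunteer Time Off — service 739 days ≥ 30 days ✓; 30 hrs/wk ≥ 20 ✓; dept Facilities ✗ → not eligible.
Dental Plan — benefits waiver on file ✓; rating 2 ≥ 2 ✓; grade IC3 < IC5 ✗ → not eligible.
Floating Holidays — status seasonal ✗ (requires full-time, part-time, or temporary) → not eligible.
Employer Retirement Match — status seasonal ✓ (not excluded); service 739 days ≥ 120 days ✓; age 52 ≥ 18 ✓ → eligible.
Phone Allowance — status seasonal ✗ (excluded) → not eligible.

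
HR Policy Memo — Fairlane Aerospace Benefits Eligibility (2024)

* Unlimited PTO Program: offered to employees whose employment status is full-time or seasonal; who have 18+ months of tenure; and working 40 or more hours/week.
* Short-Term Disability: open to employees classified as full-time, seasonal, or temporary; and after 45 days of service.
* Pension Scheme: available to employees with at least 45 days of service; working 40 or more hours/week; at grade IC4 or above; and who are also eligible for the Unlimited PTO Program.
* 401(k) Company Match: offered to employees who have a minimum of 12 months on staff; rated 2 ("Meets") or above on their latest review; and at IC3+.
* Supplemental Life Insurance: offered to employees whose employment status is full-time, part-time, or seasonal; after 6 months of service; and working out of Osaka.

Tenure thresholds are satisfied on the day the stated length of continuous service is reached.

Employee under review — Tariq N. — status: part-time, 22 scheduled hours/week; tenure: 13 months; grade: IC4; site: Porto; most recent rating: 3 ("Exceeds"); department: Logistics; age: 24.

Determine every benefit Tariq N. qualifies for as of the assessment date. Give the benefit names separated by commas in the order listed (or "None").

Unlimited PTO Program — status part-time ✗ (requires full-time or seasonal) → not eligible.
Short-Term Disability — status part-time ✗ (requires full-time, seasonal, or temporary) → not eligible.
Pension Scheme — service 13 months ≥ 45 days ✓; 22 hrs/wk < 40 ✗ → not eligible.
401(k) Company Match — service 13 months ≥ 12 months ✓; rating 3 ≥ 2 ✓; grade IC4 ≥ IC3 ✓ → eligible.
Supplemental Life Insurance — status part-time ✓; service 13 months ≥ 6 months ✓; site Porto ✗ (not Osaka) → not eligible.

401(k) Company Match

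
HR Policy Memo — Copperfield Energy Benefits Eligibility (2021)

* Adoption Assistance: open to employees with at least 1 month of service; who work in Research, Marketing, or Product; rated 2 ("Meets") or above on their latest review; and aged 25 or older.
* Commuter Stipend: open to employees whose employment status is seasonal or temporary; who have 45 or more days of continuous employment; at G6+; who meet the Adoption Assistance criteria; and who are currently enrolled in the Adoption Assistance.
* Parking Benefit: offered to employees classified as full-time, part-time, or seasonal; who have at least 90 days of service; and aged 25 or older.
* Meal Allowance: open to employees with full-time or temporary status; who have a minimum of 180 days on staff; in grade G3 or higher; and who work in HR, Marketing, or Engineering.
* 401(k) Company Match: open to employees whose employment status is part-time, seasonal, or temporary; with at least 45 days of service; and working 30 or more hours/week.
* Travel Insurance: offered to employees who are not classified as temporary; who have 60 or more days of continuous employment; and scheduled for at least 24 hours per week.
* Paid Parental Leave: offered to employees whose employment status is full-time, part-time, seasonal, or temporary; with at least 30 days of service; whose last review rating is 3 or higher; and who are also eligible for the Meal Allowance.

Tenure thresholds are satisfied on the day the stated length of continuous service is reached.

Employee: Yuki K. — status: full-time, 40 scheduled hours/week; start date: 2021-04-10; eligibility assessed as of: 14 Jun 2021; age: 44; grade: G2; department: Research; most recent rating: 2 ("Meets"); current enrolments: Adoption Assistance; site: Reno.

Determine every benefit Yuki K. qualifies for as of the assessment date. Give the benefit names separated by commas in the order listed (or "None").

Service from 2021-04-10 to 14 Jun 2021: 65 days.
Adoption Assistance — service 65 days ≥ 1 month (≈30 days) ✓; dept Research ✓; rating 2 ≥ 2 ✓; age 44 ≥ 25 ✓ → eligible.
Commuter Stipend — status full-time ✗ (requires seasonal or temporary) → not eligible.
Parking Benefit — status full-time ✓; service 65 days < 90 days ✗ → not eligible.
Meal Allowance — status full-time ✓; service 65 days < 180 days ✗ → not eligible.
401(k) Company Match — status full-time ✗ (requires part-time, seasonal, or temporary) → not eligible.
Travel Insurance — status full-time ✓ (not excluded); service 65 days ≥ 60 days ✓; 40 hrs/wk ≥ 24 ✓ → eligible.
Paid Parental Leave — status full-time ✓; service 65 days ≥ 30 days ✓; rating 2 < 3 ✗ → not eligible.

Adoption Assistance, Travel Insurance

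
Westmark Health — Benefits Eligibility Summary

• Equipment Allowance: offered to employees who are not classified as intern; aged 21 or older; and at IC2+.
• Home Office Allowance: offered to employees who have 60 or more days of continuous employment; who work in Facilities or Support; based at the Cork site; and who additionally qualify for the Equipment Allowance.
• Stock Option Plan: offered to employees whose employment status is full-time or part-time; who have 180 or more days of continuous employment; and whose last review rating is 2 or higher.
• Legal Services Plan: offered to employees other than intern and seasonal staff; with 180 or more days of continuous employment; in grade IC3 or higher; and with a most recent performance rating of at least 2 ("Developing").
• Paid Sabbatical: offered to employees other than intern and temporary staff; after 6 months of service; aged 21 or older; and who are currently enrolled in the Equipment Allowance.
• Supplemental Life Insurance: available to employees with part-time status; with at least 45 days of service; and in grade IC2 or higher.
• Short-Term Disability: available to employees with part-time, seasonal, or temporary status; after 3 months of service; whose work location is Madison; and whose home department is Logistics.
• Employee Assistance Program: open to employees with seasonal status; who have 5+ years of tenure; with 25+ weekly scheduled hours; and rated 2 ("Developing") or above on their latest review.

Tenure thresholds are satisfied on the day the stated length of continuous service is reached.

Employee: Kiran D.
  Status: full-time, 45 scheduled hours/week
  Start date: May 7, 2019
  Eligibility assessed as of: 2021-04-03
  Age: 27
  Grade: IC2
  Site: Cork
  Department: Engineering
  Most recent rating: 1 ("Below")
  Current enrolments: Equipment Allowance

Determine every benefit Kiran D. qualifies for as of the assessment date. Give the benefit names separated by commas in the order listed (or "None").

Equipment Allowance, Paid Sabbatical

Service from May 7, 2019 to 2021-04-03: 697 days.
Equipment Allowance — status full-time ✓ (not excluded); age 27 ≥ 21 ✓; grade IC2 ≥ IC2 ✓ → eligible.
Home Office Allowance — service 697 days ≥ 60 days ✓; dept Engineering ✗ → not eligible.
Stock Option Plan — status full-time ✓; service 697 days ≥ 180 days ✓; rating 1 < 2 ✗ → not eligible.
Legal Services Plan — status full-time ✓ (not excluded); service 697 days ≥ 180 days ✓; grade IC2 < IC3 ✗ → not eligible.
Paid Sabbatical — status full-time ✓ (not excluded); service 697 days ≥ 6 months (≈180 days) ✓; age 27 ≥ 21 ✓; enrolled in Equipment Allowance ✓ → eligible.
Supplemental Life Insurance — status full-time ✗ (requires part-time) → not eligible.
Short-Term Disability — status full-time ✗ (requires part-time, seasonal, or temporary) → not eligible.
Employee Assistance Program — status full-time ✗ (requires seasonal) → not eligible.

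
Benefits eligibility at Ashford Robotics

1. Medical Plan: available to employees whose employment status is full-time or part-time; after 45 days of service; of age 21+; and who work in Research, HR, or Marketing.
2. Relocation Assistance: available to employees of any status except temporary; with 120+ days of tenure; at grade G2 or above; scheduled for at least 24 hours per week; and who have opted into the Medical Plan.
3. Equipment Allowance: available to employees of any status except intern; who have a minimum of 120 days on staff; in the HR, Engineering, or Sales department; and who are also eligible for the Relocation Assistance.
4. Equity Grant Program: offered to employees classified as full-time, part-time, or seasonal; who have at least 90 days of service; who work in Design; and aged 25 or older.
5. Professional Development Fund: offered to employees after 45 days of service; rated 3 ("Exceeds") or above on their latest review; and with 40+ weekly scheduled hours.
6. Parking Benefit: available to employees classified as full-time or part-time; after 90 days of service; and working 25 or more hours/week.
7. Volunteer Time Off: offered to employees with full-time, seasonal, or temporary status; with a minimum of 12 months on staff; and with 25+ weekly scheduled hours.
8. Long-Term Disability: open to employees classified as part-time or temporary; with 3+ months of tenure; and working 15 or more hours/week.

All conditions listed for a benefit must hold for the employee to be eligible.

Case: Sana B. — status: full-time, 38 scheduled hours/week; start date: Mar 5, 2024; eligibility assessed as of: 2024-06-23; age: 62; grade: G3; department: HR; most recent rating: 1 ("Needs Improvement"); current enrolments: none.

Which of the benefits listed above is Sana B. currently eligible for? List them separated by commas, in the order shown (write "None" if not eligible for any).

Service from Mar 5, 2024 to 2024-06-23: 110 days.
Medical Plan — status full-time ✓; service 110 days ≥ 45 days ✓; age 62 ≥ 21 ✓; dept HR ✓ → eligible.
Relocation Assistance — status full-time ✓ (not excluded); service 110 days < 120 days ✗ → not eligible.
Equipment Allowance — status full-time ✓ (not excluded); service 110 days < 120 days ✗ → not eligible.
Equity Grant Program — status full-time ✓; service 110 days ≥ 90 days ✓; dept HR ✗ → not eligible.
Professional Development Fund — service 110 days ≥ 45 days ✓; rating 1 < 3 ✗ → not eligible.
Parking Benefit — status full-time ✓; service 110 days ≥ 90 days ✓; 38 hrs/wk ≥ 25 ✓ → eligible.
Volunteer Time Off — status full-time ✓; service 110 days < 12 months (≈360 days) ✗ → not eligible.
Long-Term Disability — status full-time ✗ (requires part-time or temporary) → not eligible.

Medical Plan, Parking Benefit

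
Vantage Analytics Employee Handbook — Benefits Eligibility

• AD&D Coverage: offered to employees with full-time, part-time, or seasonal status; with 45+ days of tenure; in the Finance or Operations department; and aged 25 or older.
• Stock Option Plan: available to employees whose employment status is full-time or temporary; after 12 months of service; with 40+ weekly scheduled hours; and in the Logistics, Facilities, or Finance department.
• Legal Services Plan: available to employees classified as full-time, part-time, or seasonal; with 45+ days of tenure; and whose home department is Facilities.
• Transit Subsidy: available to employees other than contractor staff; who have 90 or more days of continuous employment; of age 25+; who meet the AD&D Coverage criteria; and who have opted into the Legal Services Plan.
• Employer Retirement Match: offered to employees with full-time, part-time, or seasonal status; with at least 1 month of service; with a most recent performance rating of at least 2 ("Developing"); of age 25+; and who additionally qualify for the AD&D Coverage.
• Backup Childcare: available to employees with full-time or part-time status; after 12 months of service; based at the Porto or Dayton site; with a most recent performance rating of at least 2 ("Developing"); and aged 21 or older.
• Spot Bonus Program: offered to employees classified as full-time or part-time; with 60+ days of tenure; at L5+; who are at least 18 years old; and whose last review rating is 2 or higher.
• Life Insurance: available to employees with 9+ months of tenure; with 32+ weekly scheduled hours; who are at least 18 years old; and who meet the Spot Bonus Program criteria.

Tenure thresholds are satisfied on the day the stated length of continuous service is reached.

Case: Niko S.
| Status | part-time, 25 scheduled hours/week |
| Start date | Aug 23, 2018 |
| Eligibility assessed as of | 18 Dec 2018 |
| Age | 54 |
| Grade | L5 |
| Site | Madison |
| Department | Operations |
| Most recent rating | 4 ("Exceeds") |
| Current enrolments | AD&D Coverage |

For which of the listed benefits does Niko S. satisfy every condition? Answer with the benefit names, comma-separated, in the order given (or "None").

AD&D Coverage, Employer Retirement Match, Spot Bonus Program

Service from Aug 23, 2018 to 18 Dec 2018: 117 days.
AD&D Coverage — status part-time ✓; service 117 days ≥ 45 days ✓; dept Operations ✓; age 54 ≥ 25 ✓ → eligible.
Stock Option Plan — status part-time ✗ (requires full-time or temporary) → not eligible.
Legal Services Plan — status part-time ✓; service 117 days ≥ 45 days ✓; dept Operations ✗ → not eligible.
Transit Subsidy — status part-time ✓ (not excluded); service 117 days ≥ 90 days ✓; age 54 ≥ 25 ✓; eligible for AD&D Coverage ✓; not enrolled in Legal Services Plan ✗ → not eligible.
Employer Retirement Match — status part-time ✓; service 117 days ≥ 1 month (≈30 days) ✓; rating 4 ≥ 2 ✓; age 54 ≥ 25 ✓; eligible for AD&D Coverage ✓ → eligible.
Backup Childcare — status part-time ✓; service 117 days < 12 months (≈360 days) ✗ → not eligible.
Spot Bonus Program — status part-time ✓; service 117 days ≥ 60 days ✓; grade L5 ≥ L5 ✓; age 54 ≥ 18 ✓; rating 4 ≥ 2 ✓ → eligible.
Life Insurance — service 117 days < 9 months (≈270 days) ✗ → not eligible.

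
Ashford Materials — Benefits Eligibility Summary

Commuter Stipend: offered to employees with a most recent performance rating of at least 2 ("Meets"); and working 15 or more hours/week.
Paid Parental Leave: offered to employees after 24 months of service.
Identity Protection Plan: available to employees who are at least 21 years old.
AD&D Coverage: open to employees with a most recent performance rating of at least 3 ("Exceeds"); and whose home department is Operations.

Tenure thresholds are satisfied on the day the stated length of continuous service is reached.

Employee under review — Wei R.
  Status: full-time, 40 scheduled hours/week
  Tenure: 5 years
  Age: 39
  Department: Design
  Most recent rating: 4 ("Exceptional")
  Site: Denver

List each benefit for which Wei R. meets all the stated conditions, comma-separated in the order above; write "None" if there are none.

Commuter Stipend — rating 4 ≥ 2 ✓; 40 hrs/wk ≥ 15 ✓ → eligible.
Paid Parental Leave — service 5 years ≥ 24 months (≈720 days) ✓ → eligible.
Identity Protection Plan — age 39 ≥ 21 ✓ → eligible.
AD&D Coverage — rating 4 ≥ 3 ✓; dept Design ✗ → not eligible.

Commuter Stipend, Paid Parental Leave, Identity Protection Plan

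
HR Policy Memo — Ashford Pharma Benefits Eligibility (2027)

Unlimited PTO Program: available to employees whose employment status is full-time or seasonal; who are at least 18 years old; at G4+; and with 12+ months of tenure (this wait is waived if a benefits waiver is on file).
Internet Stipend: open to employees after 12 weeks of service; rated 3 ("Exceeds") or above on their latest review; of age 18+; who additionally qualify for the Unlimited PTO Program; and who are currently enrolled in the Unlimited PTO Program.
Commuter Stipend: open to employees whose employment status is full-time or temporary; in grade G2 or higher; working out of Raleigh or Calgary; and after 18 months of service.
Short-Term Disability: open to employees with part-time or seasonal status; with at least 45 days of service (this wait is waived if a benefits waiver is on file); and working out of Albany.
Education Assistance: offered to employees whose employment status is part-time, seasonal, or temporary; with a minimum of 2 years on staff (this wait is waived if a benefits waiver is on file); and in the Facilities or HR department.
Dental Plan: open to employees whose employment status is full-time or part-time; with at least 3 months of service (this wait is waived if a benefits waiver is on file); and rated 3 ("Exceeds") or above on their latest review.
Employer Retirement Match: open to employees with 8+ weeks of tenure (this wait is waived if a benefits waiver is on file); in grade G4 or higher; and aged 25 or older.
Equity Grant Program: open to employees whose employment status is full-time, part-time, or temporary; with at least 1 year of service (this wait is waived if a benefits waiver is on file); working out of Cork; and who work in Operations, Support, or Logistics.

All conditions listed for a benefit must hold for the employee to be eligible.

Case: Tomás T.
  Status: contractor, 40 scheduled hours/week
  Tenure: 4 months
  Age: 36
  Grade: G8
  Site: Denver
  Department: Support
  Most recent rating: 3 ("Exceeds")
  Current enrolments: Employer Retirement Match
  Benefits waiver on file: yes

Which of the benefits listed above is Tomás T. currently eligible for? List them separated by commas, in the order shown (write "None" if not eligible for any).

Unlimited PTO Program — status contractor ✗ (requires full-time or seasonal) → not eligible.
Internet Stipend — service 4 months ≥ 12 weeks (≈84 days) ✓; rating 3 ≥ 3 ✓; age 36 ≥ 18 ✓; not eligible for Unlimited PTO Program ✗ → not eligible.
Commuter Stipend — status contractor ✗ (requires full-time or temporary) → not eligible.
Short-Term Disability — status contractor ✗ (requires part-time or seasonal) → not eligible.
Education Assistance — status contractor ✗ (requires part-time, seasonal, or temporary) → not eligible.
Dental Plan — status contractor ✗ (requires full-time or part-time) → not eligible.
Employer Retirement Match — benefits waiver on file ✓; grade G8 ≥ G4 ✓; age 36 ≥ 25 ✓ → eligible.
Equity Grant Program — status contractor ✗ (requires full-time, part-time, or temporary) → not eligible.

Employer Retirement Match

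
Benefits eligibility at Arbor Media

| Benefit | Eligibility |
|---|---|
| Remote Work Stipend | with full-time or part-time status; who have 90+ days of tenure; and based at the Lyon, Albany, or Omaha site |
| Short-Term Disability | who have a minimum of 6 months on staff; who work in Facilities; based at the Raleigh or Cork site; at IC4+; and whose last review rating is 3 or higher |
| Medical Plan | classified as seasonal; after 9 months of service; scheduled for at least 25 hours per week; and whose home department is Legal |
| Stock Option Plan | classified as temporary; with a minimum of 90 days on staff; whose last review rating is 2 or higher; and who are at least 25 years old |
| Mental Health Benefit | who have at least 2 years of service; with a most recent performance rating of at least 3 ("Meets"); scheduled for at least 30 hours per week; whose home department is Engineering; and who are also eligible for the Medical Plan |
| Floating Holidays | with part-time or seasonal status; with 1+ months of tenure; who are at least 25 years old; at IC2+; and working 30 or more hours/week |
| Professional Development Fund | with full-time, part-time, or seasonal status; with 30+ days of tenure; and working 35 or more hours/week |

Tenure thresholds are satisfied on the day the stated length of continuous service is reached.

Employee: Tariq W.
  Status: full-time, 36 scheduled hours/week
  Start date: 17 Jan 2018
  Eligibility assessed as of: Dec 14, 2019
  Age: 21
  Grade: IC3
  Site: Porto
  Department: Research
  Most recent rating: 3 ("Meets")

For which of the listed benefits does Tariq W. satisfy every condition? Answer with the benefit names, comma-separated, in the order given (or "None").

Service from 17 Jan 2018 to Dec 14, 2019: 696 days.
Remote Work Stipend — status full-time ✓; service 696 days ≥ 90 days ✓; site Porto ✗ (not Lyon, Albany, or Omaha) → not eligible.
Short-Term Disability — service 696 days ≥ 6 months (≈180 days) ✓; dept Research ✗ → not eligible.
Medical Plan — status full-time ✗ (requires seasonal) → not eligible.
Stock Option Plan — status full-time ✗ (requires temporary) → not eligible.
Mental Health Benefit — service 696 days < 2 years (≈730 days) ✗ → not eligible.
Floating Holidays — status full-time ✗ (requires part-time or seasonal) → not eligible.
Professional Development Fund — status full-time ✓; service 696 days ≥ 30 days ✓; 36 hrs/wk ≥ 35 ✓ → eligible.

Professional Development Fund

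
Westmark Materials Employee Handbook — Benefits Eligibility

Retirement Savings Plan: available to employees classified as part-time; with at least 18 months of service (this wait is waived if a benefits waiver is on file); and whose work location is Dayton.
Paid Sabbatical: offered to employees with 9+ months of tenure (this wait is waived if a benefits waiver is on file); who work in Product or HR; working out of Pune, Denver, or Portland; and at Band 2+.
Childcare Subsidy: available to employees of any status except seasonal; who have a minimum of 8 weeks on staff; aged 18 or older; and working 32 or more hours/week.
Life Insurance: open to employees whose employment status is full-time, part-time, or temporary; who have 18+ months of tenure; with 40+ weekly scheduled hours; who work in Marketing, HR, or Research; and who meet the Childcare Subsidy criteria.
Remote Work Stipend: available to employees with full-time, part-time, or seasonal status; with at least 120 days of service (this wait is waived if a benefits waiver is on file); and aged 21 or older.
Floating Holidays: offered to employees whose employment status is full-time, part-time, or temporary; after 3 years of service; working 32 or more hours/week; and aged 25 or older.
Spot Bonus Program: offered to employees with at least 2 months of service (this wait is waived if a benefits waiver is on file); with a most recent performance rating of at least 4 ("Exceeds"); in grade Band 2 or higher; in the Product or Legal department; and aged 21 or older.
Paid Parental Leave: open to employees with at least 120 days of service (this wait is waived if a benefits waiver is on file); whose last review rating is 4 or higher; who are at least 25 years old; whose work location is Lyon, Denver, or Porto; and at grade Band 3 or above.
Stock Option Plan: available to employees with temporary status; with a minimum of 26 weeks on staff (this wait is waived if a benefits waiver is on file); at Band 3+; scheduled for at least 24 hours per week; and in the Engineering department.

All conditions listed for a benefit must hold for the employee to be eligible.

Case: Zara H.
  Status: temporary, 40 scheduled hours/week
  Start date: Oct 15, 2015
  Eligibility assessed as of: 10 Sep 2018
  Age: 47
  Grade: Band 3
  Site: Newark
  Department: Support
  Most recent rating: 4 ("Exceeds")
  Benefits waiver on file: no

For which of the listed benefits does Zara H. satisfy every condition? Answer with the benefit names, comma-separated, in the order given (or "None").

Service from Oct 15, 2015 to 10 Sep 2018: 1061 days.
Retirement Savings Plan — status temporary ✗ (requires part-time) → not eligible.
Paid Sabbatical — no waiver, service 1061 days ≥ 9 months (≈270 days) ✓; dept Support ✗ → not eligible.
Childcare Subsidy — status temporary ✓ (not excluded); service 1061 days ≥ 8 weeks (≈56 days) ✓; age 47 ≥ 18 ✓; 40 hrs/wk ≥ 32 ✓ → eligible.
Life Insurance — status temporary ✓; service 1061 days ≥ 18 months (≈540 days) ✓; 40 hrs/wk ≥ 40 ✓; dept Support ✗ → not eligible.
Remote Work Stipend — status temporary ✗ (requires full-time, part-time, or seasonal) → not eligible.
Floating Holidays — status temporary ✓; service 1061 days < 3 years (≈1095 days) ✗ → not eligible.
Spot Bonus Program — no waiver, service 1061 days ≥ 2 months (≈60 days) ✓; rating 4 ≥ 4 ✓; grade Band 3 ≥ Band 2 ✓; dept Support ✗ → not eligible.
Paid Parental Leave — no waiver, service 1061 days ≥ 120 days ✓; rating 4 ≥ 4 ✓; age 47 ≥ 25 ✓; site Newark ✗ (not Lyon, Denver, or Porto) → not eligible.
Stock Option Plan — status temporary ✓; no waiver, service 1061 days ≥ 26 weeks (≈182 days) ✓; grade Band 3 ≥ Band 3 ✓; 40 hrs/wk ≥ 24 ✓; dept Support ✗ → not eligible.

Childcare Subsidy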